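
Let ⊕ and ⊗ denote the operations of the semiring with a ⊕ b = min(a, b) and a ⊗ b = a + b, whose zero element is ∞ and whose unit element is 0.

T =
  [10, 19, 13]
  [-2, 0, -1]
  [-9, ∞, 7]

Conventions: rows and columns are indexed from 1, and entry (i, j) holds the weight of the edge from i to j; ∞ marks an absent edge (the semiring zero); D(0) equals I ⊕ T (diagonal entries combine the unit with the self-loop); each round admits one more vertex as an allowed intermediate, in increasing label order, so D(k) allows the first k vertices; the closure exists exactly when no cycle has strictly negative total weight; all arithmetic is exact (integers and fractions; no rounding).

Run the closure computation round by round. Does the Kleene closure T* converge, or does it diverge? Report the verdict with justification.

D(0):
  [0, 19, 13]
  [-2, 0, -1]
  [-9, ∞, 0]
D(1):
  [0, 19, 13]
  [-2, 0, -1]
  [-9, 10, 0]
D(2):
  [0, 19, 13]
  [-2, 0, -1]
  [-9, 10, 0]
D(3):
  [0, 19, 13]
  [-10, 0, -1]
  [-9, 10, 0]
Key observation: every diagonal entry stays at the unit through all rounds, so no improving cycle exists.
Answer: CONVERGES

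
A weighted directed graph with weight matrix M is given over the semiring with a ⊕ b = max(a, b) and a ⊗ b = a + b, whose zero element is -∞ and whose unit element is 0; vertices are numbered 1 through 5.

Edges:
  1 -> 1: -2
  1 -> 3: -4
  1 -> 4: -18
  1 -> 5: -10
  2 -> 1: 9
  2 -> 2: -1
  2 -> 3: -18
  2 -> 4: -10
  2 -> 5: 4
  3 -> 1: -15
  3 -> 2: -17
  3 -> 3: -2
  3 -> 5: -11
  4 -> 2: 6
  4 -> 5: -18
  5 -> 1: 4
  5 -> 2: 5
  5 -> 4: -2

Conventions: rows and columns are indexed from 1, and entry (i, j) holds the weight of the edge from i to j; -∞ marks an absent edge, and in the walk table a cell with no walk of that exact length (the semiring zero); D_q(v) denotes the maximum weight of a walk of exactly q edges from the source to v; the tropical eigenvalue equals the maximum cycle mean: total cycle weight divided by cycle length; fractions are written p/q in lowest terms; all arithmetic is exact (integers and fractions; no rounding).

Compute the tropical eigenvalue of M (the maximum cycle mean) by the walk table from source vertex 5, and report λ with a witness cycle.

q=0: [-∞, -∞, -∞, -∞, 0]
q=1: [4, 5, -∞, -2, -∞]
q=2: [14, 4, 0, -5, 9]
q=3: [13, 14, 10, 7, 8]
q=4: [23, 13, 9, 6, 18]
q=5: [22, 23, 19, 16, 17]
Optimal cycle mean attained by: cycle 2->5->2, total 4 + 5, length 2.
Answer: λ = 9/2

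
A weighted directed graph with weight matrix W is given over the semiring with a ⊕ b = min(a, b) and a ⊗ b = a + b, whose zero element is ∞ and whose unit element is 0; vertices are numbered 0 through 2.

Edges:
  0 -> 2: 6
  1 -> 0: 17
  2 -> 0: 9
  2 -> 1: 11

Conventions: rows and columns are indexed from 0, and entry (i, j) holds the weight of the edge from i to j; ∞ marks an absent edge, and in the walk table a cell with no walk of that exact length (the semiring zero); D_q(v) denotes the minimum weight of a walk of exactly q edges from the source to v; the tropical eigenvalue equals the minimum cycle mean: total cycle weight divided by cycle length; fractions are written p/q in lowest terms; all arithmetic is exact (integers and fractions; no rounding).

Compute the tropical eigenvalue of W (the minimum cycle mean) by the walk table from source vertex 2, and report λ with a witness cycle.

q=0: [∞, ∞, 0]
q=1: [9, 11, ∞]
q=2: [28, ∞, 15]
q=3: [24, 26, 34]
Optimal cycle mean attained by: cycle 0->2->0, total 6 + 9, length 2.
Answer: λ = 15/2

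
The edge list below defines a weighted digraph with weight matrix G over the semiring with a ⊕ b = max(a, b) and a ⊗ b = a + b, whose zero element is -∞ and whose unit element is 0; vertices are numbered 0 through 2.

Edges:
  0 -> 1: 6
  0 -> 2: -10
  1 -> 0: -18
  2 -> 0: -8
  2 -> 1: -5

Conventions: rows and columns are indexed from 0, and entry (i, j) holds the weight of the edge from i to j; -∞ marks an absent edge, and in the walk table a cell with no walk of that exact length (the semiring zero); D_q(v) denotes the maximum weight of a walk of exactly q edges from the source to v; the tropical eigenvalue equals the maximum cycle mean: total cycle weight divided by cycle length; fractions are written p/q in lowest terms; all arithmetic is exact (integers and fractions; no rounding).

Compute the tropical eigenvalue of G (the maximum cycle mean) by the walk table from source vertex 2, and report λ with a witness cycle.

q=0: [-∞, -∞, 0]
q=1: [-8, -5, -∞]
q=2: [-23, -2, -18]
q=3: [-20, -17, -33]
Optimal cycle mean attained by: cycle 0->1->0, total 6 + (-18), length 2.
Answer: λ = -6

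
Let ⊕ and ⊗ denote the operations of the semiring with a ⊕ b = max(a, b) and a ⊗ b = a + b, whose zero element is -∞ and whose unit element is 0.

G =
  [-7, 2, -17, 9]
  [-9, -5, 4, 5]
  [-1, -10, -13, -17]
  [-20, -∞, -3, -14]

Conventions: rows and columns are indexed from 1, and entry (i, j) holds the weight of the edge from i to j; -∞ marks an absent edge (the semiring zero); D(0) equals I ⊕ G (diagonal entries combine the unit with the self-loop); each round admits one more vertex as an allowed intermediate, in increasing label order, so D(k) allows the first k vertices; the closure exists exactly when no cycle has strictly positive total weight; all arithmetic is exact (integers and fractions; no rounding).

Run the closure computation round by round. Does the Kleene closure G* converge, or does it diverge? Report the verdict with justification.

D(0):
  [0, 2, -17, 9]
  [-9, 0, 4, 5]
  [-1, -10, 0, -17]
  [-20, -∞, -3, 0]
D(1):
  [0, 2, -17, 9]
  [-9, 0, 4, 5]
  [-1, 1, 0, 8]
  [-20, -18, -3, 0]
Detection: at round 2, diagonal entry (3, 3) turns strictly positive.
Key observation: the cycle 3->1->2->3 has total weight (-1) + 2 + 4, which is strictly positive.
Answer: DIVERGES — positive cycle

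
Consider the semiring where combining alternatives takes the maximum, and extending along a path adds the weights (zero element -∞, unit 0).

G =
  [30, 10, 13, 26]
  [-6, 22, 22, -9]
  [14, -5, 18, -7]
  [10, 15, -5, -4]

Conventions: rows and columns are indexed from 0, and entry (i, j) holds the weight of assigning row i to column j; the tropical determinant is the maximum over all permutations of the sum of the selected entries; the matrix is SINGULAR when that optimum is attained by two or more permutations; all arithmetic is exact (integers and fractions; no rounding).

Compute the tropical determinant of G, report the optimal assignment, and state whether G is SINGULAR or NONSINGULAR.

σ = (0, 1, 2, 3): 30 + 22 + 18 + (-4) = 66
σ = (0, 1, 3, 2): 30 + 22 + (-7) + (-5) = 40
σ = (0, 2, 1, 3): 30 + 22 + (-5) + (-4) = 43
σ = (0, 2, 3, 1): 30 + 22 + (-7) + 15 = 60
σ = (0, 3, 1, 2): 30 + (-9) + (-5) + (-5) = 11
σ = (0, 3, 2, 1): 30 + (-9) + 18 + 15 = 54
σ = (1, 0, 2, 3): 10 + (-6) + 18 + (-4) = 18
σ = (1, 0, 3, 2): 10 + (-6) + (-7) + (-5) = -8
σ = (1, 2, 0, 3): 10 + 22 + 14 + (-4) = 42
σ = (1, 2, 3, 0): 10 + 22 + (-7) + 10 = 35
σ = (1, 3, 0, 2): 10 + (-9) + 14 + (-5) = 10
σ = (1, 3, 2, 0): 10 + (-9) + 18 + 10 = 29
σ = (2, 0, 1, 3): 13 + (-6) + (-5) + (-4) = -2
σ = (2, 0, 3, 1): 13 + (-6) + (-7) + 15 = 15
σ = (2, 1, 0, 3): 13 + 22 + 14 + (-4) = 45
σ = (2, 1, 3, 0): 13 + 22 + (-7) + 10 = 38
σ = (2, 3, 0, 1): 13 + (-9) + 14 + 15 = 33
σ = (2, 3, 1, 0): 13 + (-9) + (-5) + 10 = 9
σ = (3, 0, 1, 2): 26 + (-6) + (-5) + (-5) = 10
σ = (3, 0, 2, 1): 26 + (-6) + 18 + 15 = 53
σ = (3, 1, 0, 2): 26 + 22 + 14 + (-5) = 57
σ = (3, 1, 2, 0): 26 + 22 + 18 + 10 = 76
σ = (3, 2, 0, 1): 26 + 22 + 14 + 15 = 77
σ = (3, 2, 1, 0): 26 + 22 + (-5) + 10 = 53
Optimal value attained by: σ = (3, 2, 0, 1).
Answer: det⊕(G) = 77; verdict: NONSINGULAR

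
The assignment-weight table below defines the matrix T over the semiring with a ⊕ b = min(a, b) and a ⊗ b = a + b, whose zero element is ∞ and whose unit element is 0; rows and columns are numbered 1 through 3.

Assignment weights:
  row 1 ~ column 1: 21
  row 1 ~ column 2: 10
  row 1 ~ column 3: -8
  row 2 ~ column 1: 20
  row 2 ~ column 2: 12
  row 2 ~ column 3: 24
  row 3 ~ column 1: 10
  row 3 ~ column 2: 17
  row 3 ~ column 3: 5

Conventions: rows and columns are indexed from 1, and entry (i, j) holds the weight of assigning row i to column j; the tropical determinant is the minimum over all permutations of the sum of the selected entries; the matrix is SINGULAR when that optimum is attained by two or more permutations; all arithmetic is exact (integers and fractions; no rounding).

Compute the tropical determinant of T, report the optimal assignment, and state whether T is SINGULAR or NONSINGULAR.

σ = (1, 2, 3): 21 + 12 + 5 = 38
σ = (1, 3, 2): 21 + 24 + 17 = 62
σ = (2, 1, 3): 10 + 20 + 5 = 35
σ = (2, 3, 1): 10 + 24 + 10 = 44
σ = (3, 1, 2): (-8) + 20 + 17 = 29
σ = (3, 2, 1): (-8) + 12 + 10 = 14
Optimal value attained by: σ = (3, 2, 1).
Answer: det⊕(T) = 14; verdict: NONSINGULAR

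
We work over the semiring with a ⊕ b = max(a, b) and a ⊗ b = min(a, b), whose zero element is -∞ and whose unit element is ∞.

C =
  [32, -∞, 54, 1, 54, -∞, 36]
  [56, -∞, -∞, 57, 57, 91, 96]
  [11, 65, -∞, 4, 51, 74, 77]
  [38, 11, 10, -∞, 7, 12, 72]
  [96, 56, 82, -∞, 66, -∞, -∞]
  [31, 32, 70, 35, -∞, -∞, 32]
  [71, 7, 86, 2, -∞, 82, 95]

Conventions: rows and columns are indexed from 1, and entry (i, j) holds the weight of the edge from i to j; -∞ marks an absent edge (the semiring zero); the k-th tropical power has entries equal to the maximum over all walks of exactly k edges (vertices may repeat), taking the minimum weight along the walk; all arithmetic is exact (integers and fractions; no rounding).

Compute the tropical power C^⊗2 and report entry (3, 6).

C^⊗2:
  [54, 54, 54, 4, 54, 54, 54]
  [71, 56, 86, 35, 57, 82, 95]
  [71, 51, 77, 57, 57, 77, 77]
  [71, 12, 72, 12, 38, 72, 72]
  [66, 65, 66, 56, 66, 74, 77]
  [35, 65, 32, 32, 51, 70, 70]
  [71, 65, 86, 35, 54, 82, 95]
Key observation: the optimum is the walk 3->7->6, with weight 77 min 82 = 77.
Optimal value attained by: walk 3->7->6.
Answer: (C^⊗2)[3][6] = 77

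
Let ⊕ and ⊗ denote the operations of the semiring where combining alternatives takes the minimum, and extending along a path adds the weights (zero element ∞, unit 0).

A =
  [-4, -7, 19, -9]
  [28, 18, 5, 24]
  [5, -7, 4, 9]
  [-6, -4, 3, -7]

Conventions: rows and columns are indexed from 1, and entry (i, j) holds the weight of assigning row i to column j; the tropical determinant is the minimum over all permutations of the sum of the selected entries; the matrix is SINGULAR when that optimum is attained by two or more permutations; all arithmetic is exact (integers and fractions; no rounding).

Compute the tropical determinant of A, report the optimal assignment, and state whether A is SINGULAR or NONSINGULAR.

σ = (1, 2, 3, 4): (-4) + 18 + 4 + (-7) = 11
σ = (1, 2, 4, 3): (-4) + 18 + 9 + 3 = 26
σ = (1, 3, 2, 4): (-4) + 5 + (-7) + (-7) = -13
σ = (1, 3, 4, 2): (-4) + 5 + 9 + (-4) = 6
σ = (1, 4, 2, 3): (-4) + 24 + (-7) + 3 = 16
σ = (1, 4, 3, 2): (-4) + 24 + 4 + (-4) = 20
σ = (2, 1, 3, 4): (-7) + 28 + 4 + (-7) = 18
σ = (2, 1, 4, 3): (-7) + 28 + 9 + 3 = 33
σ = (2, 3, 1, 4): (-7) + 5 + 5 + (-7) = -4
σ = (2, 3, 4, 1): (-7) + 5 + 9 + (-6) = 1
σ = (2, 4, 1, 3): (-7) + 24 + 5 + 3 = 25
σ = (2, 4, 3, 1): (-7) + 24 + 4 + (-6) = 15
σ = (3, 1, 2, 4): 19 + 28 + (-7) + (-7) = 33
σ = (3, 1, 4, 2): 19 + 28 + 9 + (-4) = 52
σ = (3, 2, 1, 4): 19 + 18 + 5 + (-7) = 35
σ = (3, 2, 4, 1): 19 + 18 + 9 + (-6) = 40
σ = (3, 4, 1, 2): 19 + 24 + 5 + (-4) = 44
σ = (3, 4, 2, 1): 19 + 24 + (-7) + (-6) = 30
σ = (4, 1, 2, 3): (-9) + 28 + (-7) + 3 = 15
σ = (4, 1, 3, 2): (-9) + 28 + 4 + (-4) = 19
σ = (4, 2, 1, 3): (-9) + 18 + 5 + 3 = 17
σ = (4, 2, 3, 1): (-9) + 18 + 4 + (-6) = 7
σ = (4, 3, 1, 2): (-9) + 5 + 5 + (-4) = -3
σ = (4, 3, 2, 1): (-9) + 5 + (-7) + (-6) = -17
Optimal value attained by: σ = (4, 3, 2, 1).
Answer: det⊕(A) = -17; verdict: NONSINGULAR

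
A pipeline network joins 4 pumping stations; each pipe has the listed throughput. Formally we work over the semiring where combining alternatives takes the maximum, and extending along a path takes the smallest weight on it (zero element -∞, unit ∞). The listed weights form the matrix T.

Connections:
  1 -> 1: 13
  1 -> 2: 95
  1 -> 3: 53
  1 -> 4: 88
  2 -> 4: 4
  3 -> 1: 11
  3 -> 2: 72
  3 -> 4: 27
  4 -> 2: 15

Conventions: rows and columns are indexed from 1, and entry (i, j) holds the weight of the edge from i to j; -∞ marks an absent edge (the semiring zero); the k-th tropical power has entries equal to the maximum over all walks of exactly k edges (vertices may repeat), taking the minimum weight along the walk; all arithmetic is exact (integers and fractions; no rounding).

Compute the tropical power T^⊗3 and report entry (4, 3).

T^⊗2:
  [13, 53, 13, 27]
  [-∞, 4, -∞, -∞]
  [11, 15, 11, 11]
  [-∞, -∞, -∞, 4]
T^⊗3:
  [13, 15, 13, 13]
  [-∞, -∞, -∞, 4]
  [11, 11, 11, 11]
  [-∞, 4, -∞, -∞]
Key observation: no walk of exactly 3 edges connects these vertices, so the entry is the semiring zero.
Answer: (T^⊗3)[4][3] = -∞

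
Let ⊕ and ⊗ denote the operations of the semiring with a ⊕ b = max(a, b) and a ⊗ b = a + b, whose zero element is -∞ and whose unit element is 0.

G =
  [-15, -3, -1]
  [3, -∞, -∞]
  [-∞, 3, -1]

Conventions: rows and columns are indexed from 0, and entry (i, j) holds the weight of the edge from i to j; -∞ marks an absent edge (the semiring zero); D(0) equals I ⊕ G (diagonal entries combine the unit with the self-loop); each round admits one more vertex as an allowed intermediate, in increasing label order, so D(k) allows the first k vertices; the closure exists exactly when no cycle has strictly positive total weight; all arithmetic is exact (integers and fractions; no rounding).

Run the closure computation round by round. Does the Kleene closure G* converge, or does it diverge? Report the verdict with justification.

D(0):
  [0, -3, -1]
  [3, 0, -∞]
  [-∞, 3, 0]
D(1):
  [0, -3, -1]
  [3, 0, 2]
  [-∞, 3, 0]
Detection: at round 2, diagonal entry (2, 2) turns strictly positive.
Key observation: the cycle 2->1->0->2 has total weight 3 + 3 + (-1), which is strictly positive.
Answer: DIVERGES — positive cycle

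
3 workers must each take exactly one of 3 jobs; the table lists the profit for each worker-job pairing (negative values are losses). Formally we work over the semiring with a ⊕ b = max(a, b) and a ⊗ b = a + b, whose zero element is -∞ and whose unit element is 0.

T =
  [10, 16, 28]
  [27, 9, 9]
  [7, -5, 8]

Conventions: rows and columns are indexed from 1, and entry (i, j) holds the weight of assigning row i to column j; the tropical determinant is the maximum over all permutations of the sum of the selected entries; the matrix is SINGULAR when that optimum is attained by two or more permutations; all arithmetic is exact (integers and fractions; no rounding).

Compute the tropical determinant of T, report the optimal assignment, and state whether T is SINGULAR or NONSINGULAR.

σ = (1, 2, 3): 10 + 9 + 8 = 27
σ = (1, 3, 2): 10 + 9 + (-5) = 14
σ = (2, 1, 3): 16 + 27 + 8 = 51
σ = (2, 3, 1): 16 + 9 + 7 = 32
σ = (3, 1, 2): 28 + 27 + (-5) = 50
σ = (3, 2, 1): 28 + 9 + 7 = 44
Optimal value attained by: σ = (2, 1, 3).
Answer: det⊕(T) = 51; verdict: NONSINGULAR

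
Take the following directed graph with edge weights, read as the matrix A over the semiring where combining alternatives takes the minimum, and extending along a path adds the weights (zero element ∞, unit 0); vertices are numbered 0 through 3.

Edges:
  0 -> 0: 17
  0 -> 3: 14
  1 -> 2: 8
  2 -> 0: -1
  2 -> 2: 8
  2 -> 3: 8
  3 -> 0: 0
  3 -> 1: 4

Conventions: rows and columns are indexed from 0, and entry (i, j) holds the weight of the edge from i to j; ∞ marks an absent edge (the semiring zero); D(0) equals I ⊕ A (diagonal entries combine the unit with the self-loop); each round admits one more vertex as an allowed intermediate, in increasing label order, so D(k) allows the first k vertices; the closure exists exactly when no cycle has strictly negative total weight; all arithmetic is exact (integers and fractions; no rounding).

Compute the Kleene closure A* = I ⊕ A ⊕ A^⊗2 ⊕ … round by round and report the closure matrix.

D(0):
  [0, ∞, ∞, 14]
  [∞, 0, 8, ∞]
  [-1, ∞, 0, 8]
  [0, 4, ∞, 0]
D(1):
  [0, ∞, ∞, 14]
  [∞, 0, 8, ∞]
  [-1, ∞, 0, 8]
  [0, 4, ∞, 0]
D(2):
  [0, ∞, ∞, 14]
  [∞, 0, 8, ∞]
  [-1, ∞, 0, 8]
  [0, 4, 12, 0]
D(3):
  [0, ∞, ∞, 14]
  [7, 0, 8, 16]
  [-1, ∞, 0, 8]
  [0, 4, 12, 0]
D(4):
  [0, 18, 26, 14]
  [7, 0, 8, 16]
  [-1, 12, 0, 8]
  [0, 4, 12, 0]
Answer: A* = [[0, 18, 26, 14], [7, 0, 8, 16], [-1, 12, 0, 8], [0, 4, 12, 0]]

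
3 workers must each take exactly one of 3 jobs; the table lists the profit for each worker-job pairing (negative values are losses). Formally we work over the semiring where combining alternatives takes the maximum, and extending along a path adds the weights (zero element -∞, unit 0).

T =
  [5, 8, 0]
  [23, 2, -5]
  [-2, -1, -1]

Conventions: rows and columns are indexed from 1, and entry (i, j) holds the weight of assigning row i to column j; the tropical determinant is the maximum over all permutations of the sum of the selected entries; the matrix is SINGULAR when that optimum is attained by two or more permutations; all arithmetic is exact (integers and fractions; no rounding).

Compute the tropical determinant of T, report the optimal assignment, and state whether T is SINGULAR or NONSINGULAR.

σ = (1, 2, 3): 5 + 2 + (-1) = 6
σ = (1, 3, 2): 5 + (-5) + (-1) = -1
σ = (2, 1, 3): 8 + 23 + (-1) = 30
σ = (2, 3, 1): 8 + (-5) + (-2) = 1
σ = (3, 1, 2): 0 + 23 + (-1) = 22
σ = (3, 2, 1): 0 + 2 + (-2) = 0
Optimal value attained by: σ = (2, 1, 3).
Answer: det⊕(T) = 30; verdict: NONSINGULAR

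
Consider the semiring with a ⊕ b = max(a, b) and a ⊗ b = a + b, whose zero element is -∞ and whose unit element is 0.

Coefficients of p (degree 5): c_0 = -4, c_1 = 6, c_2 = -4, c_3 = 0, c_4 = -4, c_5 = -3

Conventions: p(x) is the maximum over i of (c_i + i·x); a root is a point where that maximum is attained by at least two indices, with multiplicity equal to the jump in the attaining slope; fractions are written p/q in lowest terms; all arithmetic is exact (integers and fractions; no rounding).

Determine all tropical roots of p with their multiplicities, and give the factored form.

hull edge (i=0, c=-4) to (i=1, c=6): slope 10, span 1
hull edge (i=1, c=6) to (i=5, c=-3): slope -9/4, span 4
Factored form: p(x) = -3 ⊗ (x ⊕ (-10)) ⊗ (x ⊕ 9/4) ⊗ (x ⊕ 9/4) ⊗ (x ⊕ 9/4) ⊗ (x ⊕ 9/4)
Answer: roots = -10 (mult 1), 9/4 (mult 4)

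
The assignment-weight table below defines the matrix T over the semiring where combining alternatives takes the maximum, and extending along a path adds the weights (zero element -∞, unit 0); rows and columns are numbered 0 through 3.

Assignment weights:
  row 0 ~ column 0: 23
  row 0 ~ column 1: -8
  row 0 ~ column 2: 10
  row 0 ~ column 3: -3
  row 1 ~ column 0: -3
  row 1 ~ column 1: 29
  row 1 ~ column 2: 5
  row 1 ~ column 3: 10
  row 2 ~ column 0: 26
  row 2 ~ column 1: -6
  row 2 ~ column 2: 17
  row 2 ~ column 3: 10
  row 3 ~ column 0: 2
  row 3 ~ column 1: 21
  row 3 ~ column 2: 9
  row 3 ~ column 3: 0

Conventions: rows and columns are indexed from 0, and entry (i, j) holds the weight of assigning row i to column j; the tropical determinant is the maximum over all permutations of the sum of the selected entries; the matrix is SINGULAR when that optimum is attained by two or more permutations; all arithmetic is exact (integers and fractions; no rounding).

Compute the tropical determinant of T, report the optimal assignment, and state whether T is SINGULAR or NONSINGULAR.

σ = (0, 1, 2, 3): 23 + 29 + 17 + 0 = 69
σ = (0, 1, 3, 2): 23 + 29 + 10 + 9 = 71
σ = (0, 2, 1, 3): 23 + 5 + (-6) + 0 = 22
σ = (0, 2, 3, 1): 23 + 5 + 10 + 21 = 59
σ = (0, 3, 1, 2): 23 + 10 + (-6) + 9 = 36
σ = (0, 3, 2, 1): 23 + 10 + 17 + 21 = 71
σ = (1, 0, 2, 3): (-8) + (-3) + 17 + 0 = 6
σ = (1, 0, 3, 2): (-8) + (-3) + 10 + 9 = 8
σ = (1, 2, 0, 3): (-8) + 5 + 26 + 0 = 23
σ = (1, 2, 3, 0): (-8) + 5 + 10 + 2 = 9
σ = (1, 3, 0, 2): (-8) + 10 + 26 + 9 = 37
σ = (1, 3, 2, 0): (-8) + 10 + 17 + 2 = 21
σ = (2, 0, 1, 3): 10 + (-3) + (-6) + 0 = 1
σ = (2, 0, 3, 1): 10 + (-3) + 10 + 21 = 38
σ = (2, 1, 0, 3): 10 + 29 + 26 + 0 = 65
σ = (2, 1, 3, 0): 10 + 29 + 10 + 2 = 51
σ = (2, 3, 0, 1): 10 + 10 + 26 + 21 = 67
σ = (2, 3, 1, 0): 10 + 10 + (-6) + 2 = 16
σ = (3, 0, 1, 2): (-3) + (-3) + (-6) + 9 = -3
σ = (3, 0, 2, 1): (-3) + (-3) + 17 + 21 = 32
σ = (3, 1, 0, 2): (-3) + 29 + 26 + 9 = 61
σ = (3, 1, 2, 0): (-3) + 29 + 17 + 2 = 45
σ = (3, 2, 0, 1): (-3) + 5 + 26 + 21 = 49
σ = (3, 2, 1, 0): (-3) + 5 + (-6) + 2 = -2
Optimal value attained by: σ = (0, 1, 3, 2).
Answer: det⊕(T) = 71; verdict: SINGULAR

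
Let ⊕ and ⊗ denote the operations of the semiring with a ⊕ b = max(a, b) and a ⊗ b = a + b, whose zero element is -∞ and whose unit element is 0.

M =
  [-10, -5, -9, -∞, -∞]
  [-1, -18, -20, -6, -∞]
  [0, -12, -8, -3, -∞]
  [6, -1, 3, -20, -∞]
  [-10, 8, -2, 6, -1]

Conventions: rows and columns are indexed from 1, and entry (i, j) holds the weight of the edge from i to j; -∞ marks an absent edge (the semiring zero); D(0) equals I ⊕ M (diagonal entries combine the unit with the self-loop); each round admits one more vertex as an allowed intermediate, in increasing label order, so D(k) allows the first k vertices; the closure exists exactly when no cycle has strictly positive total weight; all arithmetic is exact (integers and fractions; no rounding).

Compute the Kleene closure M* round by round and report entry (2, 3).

D(0):
  [0, -5, -9, -∞, -∞]
  [-1, 0, -20, -6, -∞]
  [0, -12, 0, -3, -∞]
  [6, -1, 3, 0, -∞]
  [-10, 8, -2, 6, 0]
D(1):
  [0, -5, -9, -∞, -∞]
  [-1, 0, -10, -6, -∞]
  [0, -5, 0, -3, -∞]
  [6, 1, 3, 0, -∞]
  [-10, 8, -2, 6, 0]
D(2):
  [0, -5, -9, -11, -∞]
  [-1, 0, -10, -6, -∞]
  [0, -5, 0, -3, -∞]
  [6, 1, 3, 0, -∞]
  [7, 8, -2, 6, 0]
D(3):
  [0, -5, -9, -11, -∞]
  [-1, 0, -10, -6, -∞]
  [0, -5, 0, -3, -∞]
  [6, 1, 3, 0, -∞]
  [7, 8, -2, 6, 0]
D(4):
  [0, -5, -8, -11, -∞]
  [0, 0, -3, -6, -∞]
  [3, -2, 0, -3, -∞]
  [6, 1, 3, 0, -∞]
  [12, 8, 9, 6, 0]
D(5):
  [0, -5, -8, -11, -∞]
  [0, 0, -3, -6, -∞]
  [3, -2, 0, -3, -∞]
  [6, 1, 3, 0, -∞]
  [12, 8, 9, 6, 0]
Answer: M*[2][3] = -3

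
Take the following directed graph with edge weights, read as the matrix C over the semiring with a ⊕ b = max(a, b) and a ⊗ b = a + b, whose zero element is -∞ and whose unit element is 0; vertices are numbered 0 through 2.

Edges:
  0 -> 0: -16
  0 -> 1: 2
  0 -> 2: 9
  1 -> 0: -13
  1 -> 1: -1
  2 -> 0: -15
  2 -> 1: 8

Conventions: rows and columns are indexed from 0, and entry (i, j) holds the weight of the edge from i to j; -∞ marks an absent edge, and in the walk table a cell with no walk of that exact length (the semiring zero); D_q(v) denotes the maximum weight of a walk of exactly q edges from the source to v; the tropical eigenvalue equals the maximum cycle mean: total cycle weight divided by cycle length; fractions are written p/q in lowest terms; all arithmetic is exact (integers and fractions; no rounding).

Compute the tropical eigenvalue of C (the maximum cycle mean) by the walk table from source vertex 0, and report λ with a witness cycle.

q=0: [0, -∞, -∞]
q=1: [-16, 2, 9]
q=2: [-6, 17, -7]
q=3: [4, 16, 3]
Optimal cycle mean attained by: cycle 0->2->1->0, total 9 + 8 + (-13), length 3.
Answer: λ = 4/3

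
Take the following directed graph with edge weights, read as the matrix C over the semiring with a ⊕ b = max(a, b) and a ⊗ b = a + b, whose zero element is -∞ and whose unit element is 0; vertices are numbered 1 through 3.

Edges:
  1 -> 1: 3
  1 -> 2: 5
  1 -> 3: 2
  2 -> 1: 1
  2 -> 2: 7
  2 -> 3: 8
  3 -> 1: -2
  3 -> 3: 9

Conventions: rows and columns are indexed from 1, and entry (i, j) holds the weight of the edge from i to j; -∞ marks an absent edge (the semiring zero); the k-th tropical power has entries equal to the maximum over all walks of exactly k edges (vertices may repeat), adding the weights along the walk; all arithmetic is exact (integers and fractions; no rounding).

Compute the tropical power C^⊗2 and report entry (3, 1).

C^⊗2:
  [6, 12, 13]
  [8, 14, 17]
  [7, 3, 18]
Key observation: the optimum is the walk 3->3->1, with weight 9 + (-2) = 7.
Optimal value attained by: walk 3->3->1.
Answer: (C^⊗2)[3][1] = 7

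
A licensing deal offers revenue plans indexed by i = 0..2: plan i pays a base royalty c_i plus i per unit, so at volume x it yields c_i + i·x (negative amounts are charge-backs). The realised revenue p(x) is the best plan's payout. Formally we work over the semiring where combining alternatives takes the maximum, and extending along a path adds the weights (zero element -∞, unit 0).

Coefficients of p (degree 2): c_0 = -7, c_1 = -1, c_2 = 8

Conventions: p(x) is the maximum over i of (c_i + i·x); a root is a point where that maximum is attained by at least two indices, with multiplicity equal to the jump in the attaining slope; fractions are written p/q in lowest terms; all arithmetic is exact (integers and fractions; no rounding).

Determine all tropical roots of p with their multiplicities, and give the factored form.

hull edge (i=0, c=-7) to (i=2, c=8): slope 15/2, span 2
Factored form: p(x) = 8 ⊗ (x ⊕ (-15/2)) ⊗ (x ⊕ (-15/2))
Answer: roots = -15/2 (mult 2)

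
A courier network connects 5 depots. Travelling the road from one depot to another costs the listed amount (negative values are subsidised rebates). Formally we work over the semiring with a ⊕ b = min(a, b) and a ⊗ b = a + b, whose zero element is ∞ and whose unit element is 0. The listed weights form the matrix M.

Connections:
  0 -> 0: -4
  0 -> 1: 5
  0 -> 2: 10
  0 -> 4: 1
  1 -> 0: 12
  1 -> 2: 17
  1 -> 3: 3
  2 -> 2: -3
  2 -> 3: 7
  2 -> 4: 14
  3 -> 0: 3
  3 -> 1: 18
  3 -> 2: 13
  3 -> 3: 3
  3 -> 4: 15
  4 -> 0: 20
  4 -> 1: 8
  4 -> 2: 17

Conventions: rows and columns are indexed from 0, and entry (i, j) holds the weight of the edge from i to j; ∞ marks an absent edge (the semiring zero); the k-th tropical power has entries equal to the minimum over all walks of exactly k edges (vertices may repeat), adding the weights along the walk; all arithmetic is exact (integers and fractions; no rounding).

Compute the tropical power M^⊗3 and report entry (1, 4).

M^⊗2:
  [-8, 1, 6, 8, -3]
  [6, 17, 14, 6, 13]
  [10, 22, -6, 4, 11]
  [-1, 8, 10, 6, 4]
  [16, 25, 14, 11, 21]
M^⊗3:
  [-12, -3, 2, 4, -7]
  [2, 11, 11, 9, 7]
  [6, 15, -9, 1, 8]
  [-5, 4, 7, 9, 0]
  [12, 21, 11, 14, 17]
Key observation: the optimum is the walk 1->3->0->4, with weight 3 + 3 + 1 = 7.
Optimal value attained by: walk 1->3->0->4.
Answer: (M^⊗3)[1][4] = 7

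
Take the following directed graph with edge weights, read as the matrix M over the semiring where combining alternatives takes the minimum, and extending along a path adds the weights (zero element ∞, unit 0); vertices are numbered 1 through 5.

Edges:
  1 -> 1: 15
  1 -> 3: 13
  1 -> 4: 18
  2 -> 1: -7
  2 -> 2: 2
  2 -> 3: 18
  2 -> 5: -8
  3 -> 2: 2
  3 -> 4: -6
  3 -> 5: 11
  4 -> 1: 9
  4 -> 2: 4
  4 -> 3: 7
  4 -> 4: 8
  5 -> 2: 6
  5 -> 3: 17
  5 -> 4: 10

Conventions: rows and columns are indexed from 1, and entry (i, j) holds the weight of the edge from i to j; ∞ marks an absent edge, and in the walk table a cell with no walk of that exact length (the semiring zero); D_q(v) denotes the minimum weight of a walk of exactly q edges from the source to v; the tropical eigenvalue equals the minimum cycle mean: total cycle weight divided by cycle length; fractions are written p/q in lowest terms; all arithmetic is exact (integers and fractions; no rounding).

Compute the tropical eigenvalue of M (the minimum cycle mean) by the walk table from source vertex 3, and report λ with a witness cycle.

q=0: [∞, ∞, 0, ∞, ∞]
q=1: [∞, 2, ∞, -6, 11]
q=2: [-5, -2, 1, 2, -6]
q=3: [-9, 0, 8, -5, -10]
q=4: [-7, -4, 2, 0, -8]
q=5: [-11, -2, 6, -4, -12]
Optimal cycle mean attained by: cycle 2->5->2, total (-8) + 6, length 2.
Answer: λ = -1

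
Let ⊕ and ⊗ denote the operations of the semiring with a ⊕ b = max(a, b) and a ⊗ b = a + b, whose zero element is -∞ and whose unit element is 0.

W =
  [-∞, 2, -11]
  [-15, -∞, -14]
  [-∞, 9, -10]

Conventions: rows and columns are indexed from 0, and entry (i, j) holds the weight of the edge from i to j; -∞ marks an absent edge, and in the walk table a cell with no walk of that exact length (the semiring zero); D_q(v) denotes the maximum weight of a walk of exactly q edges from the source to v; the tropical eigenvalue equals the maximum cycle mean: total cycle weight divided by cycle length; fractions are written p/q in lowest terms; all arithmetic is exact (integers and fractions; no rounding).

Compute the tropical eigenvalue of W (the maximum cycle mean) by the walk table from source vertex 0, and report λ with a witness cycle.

q=0: [0, -∞, -∞]
q=1: [-∞, 2, -11]
q=2: [-13, -2, -12]
q=3: [-17, -3, -16]
Optimal cycle mean attained by: cycle 1->2->1, total (-14) + 9, length 2.
Answer: λ = -5/2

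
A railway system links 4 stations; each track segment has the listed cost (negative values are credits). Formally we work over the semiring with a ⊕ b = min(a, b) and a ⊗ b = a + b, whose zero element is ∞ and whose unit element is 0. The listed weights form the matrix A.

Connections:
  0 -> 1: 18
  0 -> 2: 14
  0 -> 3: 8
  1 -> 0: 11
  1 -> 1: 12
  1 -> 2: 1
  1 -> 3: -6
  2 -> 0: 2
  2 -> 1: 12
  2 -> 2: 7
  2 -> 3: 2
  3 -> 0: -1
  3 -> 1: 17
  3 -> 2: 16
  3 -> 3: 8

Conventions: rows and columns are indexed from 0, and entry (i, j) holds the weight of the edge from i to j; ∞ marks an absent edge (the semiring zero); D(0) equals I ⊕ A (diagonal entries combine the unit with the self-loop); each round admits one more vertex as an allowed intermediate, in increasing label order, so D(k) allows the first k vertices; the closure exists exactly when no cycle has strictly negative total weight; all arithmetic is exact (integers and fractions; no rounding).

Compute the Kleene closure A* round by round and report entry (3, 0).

D(0):
  [0, 18, 14, 8]
  [11, 0, 1, -6]
  [2, 12, 0, 2]
  [-1, 17, 16, 0]
D(1):
  [0, 18, 14, 8]
  [11, 0, 1, -6]
  [2, 12, 0, 2]
  [-1, 17, 13, 0]
D(2):
  [0, 18, 14, 8]
  [11, 0, 1, -6]
  [2, 12, 0, 2]
  [-1, 17, 13, 0]
D(3):
  [0, 18, 14, 8]
  [3, 0, 1, -6]
  [2, 12, 0, 2]
  [-1, 17, 13, 0]
D(4):
  [0, 18, 14, 8]
  [-7, 0, 1, -6]
  [1, 12, 0, 2]
  [-1, 17, 13, 0]
Answer: A*[3][0] = -1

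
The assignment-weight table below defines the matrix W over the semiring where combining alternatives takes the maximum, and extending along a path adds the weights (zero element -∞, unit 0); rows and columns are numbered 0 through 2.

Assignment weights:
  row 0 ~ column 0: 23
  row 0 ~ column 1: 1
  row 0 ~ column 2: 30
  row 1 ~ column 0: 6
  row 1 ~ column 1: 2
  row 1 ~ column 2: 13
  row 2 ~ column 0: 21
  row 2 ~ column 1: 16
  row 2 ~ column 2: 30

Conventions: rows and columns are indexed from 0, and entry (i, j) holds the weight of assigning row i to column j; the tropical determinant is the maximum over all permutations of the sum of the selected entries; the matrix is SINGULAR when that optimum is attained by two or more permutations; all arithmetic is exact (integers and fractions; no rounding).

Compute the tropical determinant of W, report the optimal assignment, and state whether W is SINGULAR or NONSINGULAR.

σ = (0, 1, 2): 23 + 2 + 30 = 55
σ = (0, 2, 1): 23 + 13 + 16 = 52
σ = (1, 0, 2): 1 + 6 + 30 = 37
σ = (1, 2, 0): 1 + 13 + 21 = 35
σ = (2, 0, 1): 30 + 6 + 16 = 52
σ = (2, 1, 0): 30 + 2 + 21 = 53
Optimal value attained by: σ = (0, 1, 2).
Answer: det⊕(W) = 55; verdict: NONSINGULAR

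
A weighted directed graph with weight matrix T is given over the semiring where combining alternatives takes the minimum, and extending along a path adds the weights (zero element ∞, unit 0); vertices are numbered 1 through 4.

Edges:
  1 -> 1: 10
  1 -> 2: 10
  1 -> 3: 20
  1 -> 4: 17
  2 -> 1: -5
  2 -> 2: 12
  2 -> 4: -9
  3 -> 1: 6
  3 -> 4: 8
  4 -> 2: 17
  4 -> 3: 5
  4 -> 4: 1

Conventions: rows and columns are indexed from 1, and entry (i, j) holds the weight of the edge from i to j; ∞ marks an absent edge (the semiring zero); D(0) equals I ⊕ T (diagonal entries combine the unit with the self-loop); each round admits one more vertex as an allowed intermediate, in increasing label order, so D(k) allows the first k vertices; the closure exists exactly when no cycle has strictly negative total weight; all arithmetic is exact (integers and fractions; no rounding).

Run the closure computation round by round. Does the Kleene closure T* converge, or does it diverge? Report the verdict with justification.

D(0):
  [0, 10, 20, 17]
  [-5, 0, ∞, -9]
  [6, ∞, 0, 8]
  [∞, 17, 5, 0]
D(1):
  [0, 10, 20, 17]
  [-5, 0, 15, -9]
  [6, 16, 0, 8]
  [∞, 17, 5, 0]
D(2):
  [0, 10, 20, 1]
  [-5, 0, 15, -9]
  [6, 16, 0, 7]
  [12, 17, 5, 0]
D(3):
  [0, 10, 20, 1]
  [-5, 0, 15, -9]
  [6, 16, 0, 7]
  [11, 17, 5, 0]
D(4):
  [0, 10, 6, 1]
  [-5, 0, -4, -9]
  [6, 16, 0, 7]
  [11, 17, 5, 0]
Key observation: every diagonal entry stays at the unit through all rounds, so no improving cycle exists.
Answer: CONVERGES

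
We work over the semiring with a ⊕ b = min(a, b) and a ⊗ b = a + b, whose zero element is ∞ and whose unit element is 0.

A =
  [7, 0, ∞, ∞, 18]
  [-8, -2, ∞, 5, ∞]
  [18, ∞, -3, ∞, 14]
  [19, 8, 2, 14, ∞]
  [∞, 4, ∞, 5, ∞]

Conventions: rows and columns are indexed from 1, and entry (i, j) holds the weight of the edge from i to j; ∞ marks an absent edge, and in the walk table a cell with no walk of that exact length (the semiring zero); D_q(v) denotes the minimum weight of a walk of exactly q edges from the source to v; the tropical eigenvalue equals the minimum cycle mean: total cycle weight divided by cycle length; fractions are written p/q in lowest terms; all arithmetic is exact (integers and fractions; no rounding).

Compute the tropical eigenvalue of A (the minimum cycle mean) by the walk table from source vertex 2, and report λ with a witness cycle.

q=0: [∞, 0, ∞, ∞, ∞]
q=1: [-8, -2, ∞, 5, ∞]
q=2: [-10, -8, 7, 3, 10]
q=3: [-16, -10, 4, -3, 8]
q=4: [-18, -16, -1, -5, 2]
q=5: [-24, -18, -4, -11, 0]
Optimal cycle mean attained by: cycle 1->2->1, total 0 + (-8), length 2.
Answer: λ = -4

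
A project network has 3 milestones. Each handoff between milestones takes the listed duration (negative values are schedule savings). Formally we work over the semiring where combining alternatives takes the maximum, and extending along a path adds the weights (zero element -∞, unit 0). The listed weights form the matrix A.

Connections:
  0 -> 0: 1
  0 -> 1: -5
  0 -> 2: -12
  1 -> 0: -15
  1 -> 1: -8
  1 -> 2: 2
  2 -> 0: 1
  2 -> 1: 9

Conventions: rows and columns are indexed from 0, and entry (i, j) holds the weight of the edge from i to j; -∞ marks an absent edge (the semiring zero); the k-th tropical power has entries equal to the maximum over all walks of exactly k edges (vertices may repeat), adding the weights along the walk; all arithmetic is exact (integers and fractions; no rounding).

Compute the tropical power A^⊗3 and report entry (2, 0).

A^⊗2:
  [2, -3, -3]
  [3, 11, -6]
  [2, 1, 11]
A^⊗3:
  [3, 6, -1]
  [4, 3, 13]
  [12, 20, 3]
Key observation: the optimum is the walk 2->1->2->0, with weight 9 + 2 + 1 = 12.
Optimal value attained by: walk 2->1->2->0.
Answer: (A^⊗3)[2][0] = 12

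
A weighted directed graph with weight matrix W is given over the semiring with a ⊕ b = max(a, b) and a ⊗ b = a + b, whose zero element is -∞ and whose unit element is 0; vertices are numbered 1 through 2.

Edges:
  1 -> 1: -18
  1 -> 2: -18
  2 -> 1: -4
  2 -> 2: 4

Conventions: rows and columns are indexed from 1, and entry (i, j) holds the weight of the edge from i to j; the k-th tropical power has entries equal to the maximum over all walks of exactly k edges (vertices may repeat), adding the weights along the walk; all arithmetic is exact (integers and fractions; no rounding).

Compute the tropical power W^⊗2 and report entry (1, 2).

W^⊗2:
  [-22, -14]
  [0, 8]
Key observation: the optimum is the walk 1->2->2, with weight (-18) + 4 = -14.
Optimal value attained by: walk 1->2->2.
Answer: (W^⊗2)[1][2] = -14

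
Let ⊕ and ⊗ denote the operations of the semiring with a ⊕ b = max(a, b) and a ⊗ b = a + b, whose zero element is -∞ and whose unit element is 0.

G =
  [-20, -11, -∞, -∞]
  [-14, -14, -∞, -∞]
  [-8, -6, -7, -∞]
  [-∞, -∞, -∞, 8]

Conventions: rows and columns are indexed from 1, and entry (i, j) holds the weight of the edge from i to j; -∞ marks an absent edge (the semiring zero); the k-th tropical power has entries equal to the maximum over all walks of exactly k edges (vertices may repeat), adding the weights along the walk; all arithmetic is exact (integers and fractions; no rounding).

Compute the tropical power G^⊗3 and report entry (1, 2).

G^⊗2:
  [-25, -25, -∞, -∞]
  [-28, -25, -∞, -∞]
  [-15, -13, -14, -∞]
  [-∞, -∞, -∞, 16]
G^⊗3:
  [-39, -36, -∞, -∞]
  [-39, -39, -∞, -∞]
  [-22, -20, -21, -∞]
  [-∞, -∞, -∞, 24]
Key observation: the optimum is the walk 1->2->1->2, with weight (-11) + (-14) + (-11) = -36.
Optimal value attained by: walk 1->2->1->2.
Answer: (G^⊗3)[1][2] = -36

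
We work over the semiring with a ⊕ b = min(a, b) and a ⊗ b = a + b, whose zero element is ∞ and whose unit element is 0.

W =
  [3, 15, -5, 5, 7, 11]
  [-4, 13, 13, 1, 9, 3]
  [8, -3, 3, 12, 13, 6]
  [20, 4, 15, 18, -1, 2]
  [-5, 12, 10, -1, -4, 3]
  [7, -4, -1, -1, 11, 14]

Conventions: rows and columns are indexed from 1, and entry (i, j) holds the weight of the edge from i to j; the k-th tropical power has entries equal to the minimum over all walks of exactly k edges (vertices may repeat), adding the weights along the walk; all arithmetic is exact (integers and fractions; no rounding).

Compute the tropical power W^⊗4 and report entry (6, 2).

W^⊗2:
  [2, -8, -2, 6, 3, 1]
  [-1, -1, -9, 1, 0, 3]
  [-7, 0, 3, -2, 6, 0]
  [-6, -2, 1, -2, -5, 2]
  [-9, -1, -10, -5, -8, -1]
  [-8, -4, 2, -3, -2, -1]
W^⊗3:
  [-12, -5, -3, -7, -1, -5]
  [-5, -12, -6, -1, -4, -3]
  [-4, -4, -12, -2, -3, 0]
  [-10, -2, -11, -6, -9, -2]
  [-13, -13, -14, -9, -12, -5]
  [-8, -5, -13, -3, -6, -1]
W^⊗4:
  [-9, -9, -17, -7, -8, -5]
  [-16, -9, -10, -11, -8, -9]
  [-8, -15, -9, -4, -7, -6]
  [-14, -14, -15, -10, -13, -6]
  [-17, -17, -18, -13, -16, -10]
  [-11, -16, -13, -7, -10, -7]
Key observation: the optimum is the walk 6->2->1->3->2, with weight (-4) + (-4) + (-5) + (-3) = -16.
Optimal value attained by: walk 6->2->1->3->2.
Answer: (W^⊗4)[6][2] = -16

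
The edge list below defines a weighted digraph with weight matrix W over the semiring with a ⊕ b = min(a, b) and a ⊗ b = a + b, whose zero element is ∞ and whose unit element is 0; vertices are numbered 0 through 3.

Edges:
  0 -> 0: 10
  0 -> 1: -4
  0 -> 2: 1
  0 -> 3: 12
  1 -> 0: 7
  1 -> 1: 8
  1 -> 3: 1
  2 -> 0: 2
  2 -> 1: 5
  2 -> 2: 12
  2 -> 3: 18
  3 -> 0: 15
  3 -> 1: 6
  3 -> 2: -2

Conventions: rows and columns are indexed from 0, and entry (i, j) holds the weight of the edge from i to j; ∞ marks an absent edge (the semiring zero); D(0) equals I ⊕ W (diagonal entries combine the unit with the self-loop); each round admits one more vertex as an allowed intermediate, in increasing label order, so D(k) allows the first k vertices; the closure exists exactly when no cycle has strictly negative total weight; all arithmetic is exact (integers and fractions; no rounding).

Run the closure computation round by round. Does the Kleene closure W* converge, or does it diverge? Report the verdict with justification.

D(0):
  [0, -4, 1, 12]
  [7, 0, ∞, 1]
  [2, 5, 0, 18]
  [15, 6, -2, 0]
D(1):
  [0, -4, 1, 12]
  [7, 0, 8, 1]
  [2, -2, 0, 14]
  [15, 6, -2, 0]
D(2):
  [0, -4, 1, -3]
  [7, 0, 8, 1]
  [2, -2, 0, -1]
  [13, 6, -2, 0]
Detection: at round 3, diagonal entry (3, 3) turns strictly negative.
Key observation: the cycle 3->2->0->1->3 has total weight (-2) + 2 + (-4) + 1, which is strictly negative.
Answer: DIVERGES — negative cycle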